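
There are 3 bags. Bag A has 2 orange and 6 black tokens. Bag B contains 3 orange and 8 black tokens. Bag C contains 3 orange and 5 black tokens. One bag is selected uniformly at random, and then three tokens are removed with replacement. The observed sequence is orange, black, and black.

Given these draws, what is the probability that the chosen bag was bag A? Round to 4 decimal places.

0.3260

Under each hypothesis, the probability of the observed sequence is: P(data | bag A) = (2/8)(6/8)(6/8) = 0.14062; P(data | bag B) = (3/11)(8/11)(8/11) = 0.14425; P(data | bag C) = (3/8)(5/8)(5/8) = 0.14648.
The prior-weighted likelihoods are 1/3 · 0.14062 = 0.046875, 1/3 · 0.14425 = 0.048084, 1/3 · 0.14648 = 0.048828; with total 0.14379.
Therefore the posterior P(bag A | data) = (0.046875) / (0.14379) = 0.326.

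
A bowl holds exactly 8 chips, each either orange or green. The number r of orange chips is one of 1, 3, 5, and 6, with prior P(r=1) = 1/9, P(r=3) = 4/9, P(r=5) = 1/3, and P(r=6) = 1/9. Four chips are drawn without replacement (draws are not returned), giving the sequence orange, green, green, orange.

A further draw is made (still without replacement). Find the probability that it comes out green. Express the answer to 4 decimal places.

Compute the likelihood of the observed sequence for each case: P(data | r = 1) = (1/8)(7/7)(6/6)(0/5) = 0; P(data | r = 3) = (3/8)(5/7)(4/6)(2/5) = 1/14; P(data | r = 5) = (5/8)(3/7)(2/6)(4/5) = 1/14; P(data | r = 6) = (6/8)(2/7)(1/6)(5/5) = 1/28.
The prior-weighted likelihoods are 1/9 · 0 = 0, 4/9 · 1/14 = 2/63, 1/3 · 1/14 = 1/42, 1/9 · 1/28 = 1/252; with total 5/84.
Normalising, the posterior is P(r = 1 | data) = 0, P(r = 3 | data) = 8/15, P(r = 5 | data) = 2/5, P(r = 6 | data) = 1/15.
The predictive probability is P(green next | data) = (3/4)(8/15) + (1/4)(2/5) + (0)(1/15) = 1/2.

0.5000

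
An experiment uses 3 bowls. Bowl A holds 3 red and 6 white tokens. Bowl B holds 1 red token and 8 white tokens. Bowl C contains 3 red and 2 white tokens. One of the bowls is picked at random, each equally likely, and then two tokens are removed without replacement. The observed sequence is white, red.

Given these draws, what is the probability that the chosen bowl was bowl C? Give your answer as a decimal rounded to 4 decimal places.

Compute the likelihood of the observed sequence for each case: P(data | bowl A) = (6/9)(3/8) = 1/4; P(data | bowl B) = (8/9)(1/8) = 1/9; P(data | bowl C) = (2/5)(3/4) = 3/10.
The prior-weighted likelihoods are 1/3 · 1/4 = 1/12, 1/3 · 1/9 = 1/27, 1/3 · 3/10 = 1/10; with total 119/540.
By Bayes' rule, P(bowl C | data) = (1/10) / (119/540) = 54/119.

0.4538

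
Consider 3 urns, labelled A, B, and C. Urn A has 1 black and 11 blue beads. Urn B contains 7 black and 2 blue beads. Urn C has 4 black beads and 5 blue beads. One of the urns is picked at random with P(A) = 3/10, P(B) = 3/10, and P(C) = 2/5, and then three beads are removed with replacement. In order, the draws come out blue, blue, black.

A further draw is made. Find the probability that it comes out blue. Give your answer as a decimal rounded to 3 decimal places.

Compute the likelihood of the observed sequence for each case: P(data | urn A) = (11/12)(11/12)(1/12) = 0.070023; P(data | urn B) = (2/9)(2/9)(7/9) = 0.038409; P(data | urn C) = (5/9)(5/9)(4/9) = 0.13717.
Multiplying each by its prior: 3/10 · 0.070023 = 0.021007, 3/10 · 0.038409 = 0.011523, 2/5 · 0.13717 = 0.05487; with total 0.087399.
Dividing through by the total gives posterior P(urn A | data) = 0.24036, P(urn B | data) = 0.13184, P(urn C | data) = 0.6278.
The predictive probability is P(blue next | data) = (11/12)(0.24036) + (2/9)(0.13184) + (5/9)(0.6278) = 0.5984.

0.598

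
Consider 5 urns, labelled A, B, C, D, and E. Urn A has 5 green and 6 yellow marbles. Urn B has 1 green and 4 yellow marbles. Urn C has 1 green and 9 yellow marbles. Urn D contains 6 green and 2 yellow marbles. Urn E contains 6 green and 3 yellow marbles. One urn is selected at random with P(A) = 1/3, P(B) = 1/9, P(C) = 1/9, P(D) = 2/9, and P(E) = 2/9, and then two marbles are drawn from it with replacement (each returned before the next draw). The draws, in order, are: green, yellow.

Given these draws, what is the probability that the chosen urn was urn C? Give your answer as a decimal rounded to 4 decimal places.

The likelihood of the observed sequence under each hypothesis: P(data | urn A) = (5/11)(6/11) = 0.24793; P(data | urn B) = (1/5)(4/5) = 0.16; P(data | urn C) = (1/10)(9/10) = 0.09; P(data | urn D) = (6/8)(2/8) = 0.1875; P(data | urn E) = (6/9)(3/9) = 0.22222.
Weighting by the prior gives 1/3 · 0.24793 = 0.082645, 1/9 · 0.16 = 0.017778, 1/9 · 0.09 = 0.01, 2/9 · 0.1875 = 0.041667, 2/9 · 0.22222 = 0.049383; summing to 0.20147.
Hence P(urn C | data) = (0.01) / (0.20147) = 0.049635.

0.0496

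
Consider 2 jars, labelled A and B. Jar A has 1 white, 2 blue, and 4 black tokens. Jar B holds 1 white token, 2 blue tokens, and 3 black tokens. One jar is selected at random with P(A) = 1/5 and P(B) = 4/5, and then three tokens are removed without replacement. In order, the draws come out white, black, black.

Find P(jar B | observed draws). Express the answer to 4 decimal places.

0.7778

Under each hypothesis, the probability of the observed sequence is: P(data | jar A) = (1/7)(4/6)(3/5) = 2/35; P(data | jar B) = (1/6)(3/5)(2/4) = 1/20.
Weighting by the prior gives 1/5 · 2/35 = 2/175, 4/5 · 1/20 = 1/25; with total 9/175.
Hence P(jar B | data) = (1/25) / (9/175) = 7/9.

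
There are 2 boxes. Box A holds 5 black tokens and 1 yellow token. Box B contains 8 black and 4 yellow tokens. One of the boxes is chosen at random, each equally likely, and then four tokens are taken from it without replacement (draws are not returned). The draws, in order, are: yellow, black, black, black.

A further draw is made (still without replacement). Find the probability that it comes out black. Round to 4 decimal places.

0.8484

For each hypothesis, P(data | H) works out to: P(data | box A) = (1/6)(5/5)(4/4)(3/3) = 0.16667; P(data | box B) = (4/12)(8/11)(7/10)(6/9) = 0.11313.
The prior-weighted likelihoods are 1/2 · 0.16667 = 0.083333, 1/2 · 0.11313 = 0.056566; these sum to 0.1399.
The posterior is then P(box A | data) = 0.59567, P(box B | data) = 0.40433.
The predictive probability is P(black next | data) = (1)(0.59567) + (5/8)(0.40433) = 0.84838.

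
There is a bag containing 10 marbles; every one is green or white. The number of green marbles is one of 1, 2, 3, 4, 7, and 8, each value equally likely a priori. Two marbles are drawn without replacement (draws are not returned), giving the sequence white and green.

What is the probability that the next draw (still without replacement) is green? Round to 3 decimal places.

Compute the likelihood of the observed sequence for each case: P(data | r = 1) = (9/10)(1/9) = 1/10; P(data | r = 2) = (8/10)(2/9) = 8/45; P(data | r = 3) = (7/10)(3/9) = 7/30; P(data | r = 4) = (6/10)(4/9) = 4/15; P(data | r = 7) = (3/10)(7/9) = 7/30; P(data | r = 8) = (2/10)(8/9) = 8/45.
Multiplying each by its prior: 1/6 · 1/10 = 1/60, 1/6 · 8/45 = 4/135, 1/6 · 7/30 = 7/180, 1/6 · 4/15 = 2/45, 1/6 · 7/30 = 7/180, 1/6 · 8/45 = 4/135; with total 107/540.
Normalising, the posterior is P(r = 1 | data) = 9/107, P(r = 2 | data) = 16/107, P(r = 3 | data) = 21/107, P(r = 4 | data) = 24/107, P(r = 7 | data) = 21/107, P(r = 8 | data) = 16/107.
So P(green next | data) = Σ P(green next | H) P(H | data) = (0)(9/107) + (1/8)(16/107) + (1/4)(21/107) + (3/8)(24/107) + (3/4)(21/107) + (7/8)(16/107) = 46/107.

0.430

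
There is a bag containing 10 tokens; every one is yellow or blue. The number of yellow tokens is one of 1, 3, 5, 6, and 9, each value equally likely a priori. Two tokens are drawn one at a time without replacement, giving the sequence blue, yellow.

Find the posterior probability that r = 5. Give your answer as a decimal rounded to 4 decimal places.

0.2841

Compute the likelihood of the observed sequence for each case: P(data | r = 1) = (9/10)(1/9) = 1/10; P(data | r = 3) = (7/10)(3/9) = 7/30; P(data | r = 5) = (5/10)(5/9) = 5/18; P(data | r = 6) = (4/10)(6/9) = 4/15; P(data | r = 9) = (1/10)(9/9) = 1/10.
Weighting by the prior gives 1/5 · 1/10 = 1/50, 1/5 · 7/30 = 7/150, 1/5 · 5/18 = 1/18, 1/5 · 4/15 = 4/75, 1/5 · 1/10 = 1/50; with total 44/225.
By Bayes' rule, P(r = 5 | data) = (1/18) / (44/225) = 25/88.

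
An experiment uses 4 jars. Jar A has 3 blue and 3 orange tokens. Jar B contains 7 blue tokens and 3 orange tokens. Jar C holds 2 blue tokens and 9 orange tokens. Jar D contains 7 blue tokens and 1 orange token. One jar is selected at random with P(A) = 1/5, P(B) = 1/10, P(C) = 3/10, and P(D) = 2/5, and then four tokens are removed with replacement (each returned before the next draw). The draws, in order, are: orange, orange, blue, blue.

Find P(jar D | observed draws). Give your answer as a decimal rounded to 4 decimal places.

0.1689

Compute the likelihood of the observed sequence for each case: P(data | jar A) = (3/6)(3/6)(3/6)(3/6) = 0.0625; P(data | jar B) = (3/10)(3/10)(7/10)(7/10) = 0.0441; P(data | jar C) = (9/11)(9/11)(2/11)(2/11) = 0.02213; P(data | jar D) = (1/8)(1/8)(7/8)(7/8) = 0.011963.
Weighting by the prior gives 1/5 · 0.0625 = 0.0125, 1/10 · 0.0441 = 0.00441, 3/10 · 0.02213 = 0.0066389, 2/5 · 0.011963 = 0.0047852; summing to 0.028334.
Therefore the posterior P(jar D | data) = (0.0047852) / (0.028334) = 0.16888.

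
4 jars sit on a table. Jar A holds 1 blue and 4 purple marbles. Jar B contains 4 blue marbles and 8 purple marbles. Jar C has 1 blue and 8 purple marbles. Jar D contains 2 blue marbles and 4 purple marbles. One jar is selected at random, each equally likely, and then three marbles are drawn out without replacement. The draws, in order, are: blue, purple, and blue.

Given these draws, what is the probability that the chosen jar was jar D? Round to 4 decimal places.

0.4783

Under each hypothesis, the probability of the observed sequence is: P(data | jar A) = (1/5)(4/4)(0/3) = 0; P(data | jar B) = (4/12)(8/11)(3/10) = 4/55; P(data | jar C) = (1/9)(8/8)(0/7) = 0; P(data | jar D) = (2/6)(4/5)(1/4) = 1/15.
Multiplying each by its prior: 1/4 · 0 = 0, 1/4 · 4/55 = 1/55, 1/4 · 0 = 0, 1/4 · 1/15 = 1/60; summing to 23/660.
Hence P(jar D | data) = (1/60) / (23/660) = 11/23.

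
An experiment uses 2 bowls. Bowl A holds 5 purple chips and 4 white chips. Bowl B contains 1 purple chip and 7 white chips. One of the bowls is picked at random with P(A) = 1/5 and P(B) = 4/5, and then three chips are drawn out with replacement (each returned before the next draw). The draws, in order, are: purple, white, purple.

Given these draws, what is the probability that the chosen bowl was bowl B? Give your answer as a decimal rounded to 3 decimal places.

For each hypothesis, P(data | H) works out to: P(data | bowl A) = (5/9)(4/9)(5/9) = 0.13717; P(data | bowl B) = (1/8)(7/8)(1/8) = 0.013672.
The prior-weighted likelihoods are 1/5 · 0.13717 = 0.027435, 4/5 · 0.013672 = 0.010937; these sum to 0.038372.
Therefore the posterior P(bowl B | data) = (0.010937) / (0.038372) = 0.28504.

0.285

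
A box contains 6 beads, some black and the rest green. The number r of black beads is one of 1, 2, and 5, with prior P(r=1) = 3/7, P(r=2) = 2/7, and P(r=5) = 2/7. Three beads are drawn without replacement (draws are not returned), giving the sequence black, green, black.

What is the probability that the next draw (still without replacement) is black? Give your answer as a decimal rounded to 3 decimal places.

0.714

For each hypothesis, P(data | H) works out to: P(data | r = 1) = (1/6)(5/5)(0/4) = 0; P(data | r = 2) = (2/6)(4/5)(1/4) = 1/15; P(data | r = 5) = (5/6)(1/5)(4/4) = 1/6.
Multiplying each by its prior: 3/7 · 0 = 0, 2/7 · 1/15 = 2/105, 2/7 · 1/6 = 1/21; summing to 1/15.
Normalising, the posterior is P(r = 1 | data) = 0, P(r = 2 | data) = 2/7, P(r = 5 | data) = 5/7.
Averaging over the posterior, P(black next | data) = (0)(2/7) + (1)(5/7) = 5/7.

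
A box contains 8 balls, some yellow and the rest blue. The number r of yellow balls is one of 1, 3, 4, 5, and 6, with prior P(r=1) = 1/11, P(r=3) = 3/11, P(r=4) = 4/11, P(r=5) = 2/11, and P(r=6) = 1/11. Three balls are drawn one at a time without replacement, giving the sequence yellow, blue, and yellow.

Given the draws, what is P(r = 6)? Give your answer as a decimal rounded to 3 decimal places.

0.130

Under each hypothesis, the probability of the observed sequence is: P(data | r = 1) = (1/8)(7/7)(0/6) = 0; P(data | r = 3) = (3/8)(5/7)(2/6) = 5/56; P(data | r = 4) = (4/8)(4/7)(3/6) = 1/7; P(data | r = 5) = (5/8)(3/7)(4/6) = 5/28; P(data | r = 6) = (6/8)(2/7)(5/6) = 5/28.
Weighting by the prior gives 1/11 · 0 = 0, 3/11 · 5/56 = 15/616, 4/11 · 1/7 = 4/77, 2/11 · 5/28 = 5/154, 1/11 · 5/28 = 5/308; summing to 1/8.
By Bayes' rule, P(r = 6 | data) = (5/308) / (1/8) = 10/77.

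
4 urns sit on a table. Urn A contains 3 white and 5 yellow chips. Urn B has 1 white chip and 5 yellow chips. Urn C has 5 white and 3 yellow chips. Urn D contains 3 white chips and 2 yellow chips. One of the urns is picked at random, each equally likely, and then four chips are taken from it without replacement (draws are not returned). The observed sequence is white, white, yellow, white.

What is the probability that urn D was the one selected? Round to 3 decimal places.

Under each hypothesis, the probability of the observed sequence is: P(data | urn A) = (3/8)(2/7)(5/6)(1/5) = 1/56; P(data | urn B) = (1/6)(0/5) = 0; P(data | urn C) = (5/8)(4/7)(3/6)(3/5) = 3/28; P(data | urn D) = (3/5)(2/4)(2/3)(1/2) = 1/10.
Weighting by the prior gives 1/4 · 1/56 = 1/224, 1/4 · 0 = 0, 1/4 · 3/28 = 3/112, 1/4 · 1/10 = 1/40; these sum to 9/160.
Therefore the posterior P(urn D | data) = (1/40) / (9/160) = 4/9.

0.444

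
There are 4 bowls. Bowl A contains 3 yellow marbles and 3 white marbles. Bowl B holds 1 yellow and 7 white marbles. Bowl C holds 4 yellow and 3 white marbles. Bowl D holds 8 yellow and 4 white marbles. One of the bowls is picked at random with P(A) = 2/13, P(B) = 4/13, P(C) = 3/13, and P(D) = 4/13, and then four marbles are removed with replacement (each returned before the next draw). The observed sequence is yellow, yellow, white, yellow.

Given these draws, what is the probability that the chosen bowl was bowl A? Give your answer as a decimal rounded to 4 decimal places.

The likelihood of the observed sequence under each hypothesis: P(data | bowl A) = (3/6)(3/6)(3/6)(3/6) = 0.0625; P(data | bowl B) = (1/8)(1/8)(7/8)(1/8) = 0.001709; P(data | bowl C) = (4/7)(4/7)(3/7)(4/7) = 0.079967; P(data | bowl D) = (8/12)(8/12)(4/12)(8/12) = 0.098765.
The prior-weighted likelihoods are 2/13 · 0.0625 = 0.0096154, 4/13 · 0.001709 = 0.00052584, 3/13 · 0.079967 = 0.018454, 4/13 · 0.098765 = 0.030389; with total 0.058984.
Hence P(bowl A | data) = (0.0096154) / (0.058984) = 0.16302.

0.1630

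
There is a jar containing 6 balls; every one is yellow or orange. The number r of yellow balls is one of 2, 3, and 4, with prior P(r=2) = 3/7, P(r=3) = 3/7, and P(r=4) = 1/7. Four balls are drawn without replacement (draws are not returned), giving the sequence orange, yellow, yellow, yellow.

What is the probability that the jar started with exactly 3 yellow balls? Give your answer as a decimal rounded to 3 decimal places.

For each hypothesis, P(data | H) works out to: P(data | r = 2) = (4/6)(2/5)(1/4)(0/3) = 0; P(data | r = 3) = (3/6)(3/5)(2/4)(1/3) = 1/20; P(data | r = 4) = (2/6)(4/5)(3/4)(2/3) = 2/15.
The prior-weighted likelihoods are 3/7 · 0 = 0, 3/7 · 1/20 = 3/140, 1/7 · 2/15 = 2/105; these sum to 17/420.
So P(r = 3 | data) = (3/140) / (17/420) = 9/17.

0.529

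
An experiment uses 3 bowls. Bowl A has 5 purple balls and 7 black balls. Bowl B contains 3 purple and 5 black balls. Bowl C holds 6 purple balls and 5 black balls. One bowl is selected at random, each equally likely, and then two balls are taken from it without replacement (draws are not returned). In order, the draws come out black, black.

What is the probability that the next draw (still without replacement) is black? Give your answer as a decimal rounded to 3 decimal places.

For each hypothesis, P(data | H) works out to: P(data | bowl A) = (7/12)(6/11) = 7/22; P(data | bowl B) = (5/8)(4/7) = 5/14; P(data | bowl C) = (5/11)(4/10) = 2/11.
The prior-weighted likelihoods are 1/3 · 7/22 = 7/66, 1/3 · 5/14 = 5/42, 1/3 · 2/11 = 2/33; these sum to 2/7.
The posterior is then P(bowl A | data) = 49/132, P(bowl B | data) = 5/12, P(bowl C | data) = 7/33.
Averaging over the posterior, P(black next | data) = (1/2)(49/132) + (1/2)(5/12) + (1/3)(7/33) = 46/99.

0.465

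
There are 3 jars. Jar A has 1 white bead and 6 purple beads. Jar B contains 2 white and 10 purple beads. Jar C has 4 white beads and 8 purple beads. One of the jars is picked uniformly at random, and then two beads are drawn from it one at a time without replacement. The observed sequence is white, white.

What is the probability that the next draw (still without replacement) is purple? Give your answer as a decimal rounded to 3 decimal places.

0.829

For each hypothesis, P(data | H) works out to: P(data | jar A) = (1/7)(0/6) = 0; P(data | jar B) = (2/12)(1/11) = 1/66; P(data | jar C) = (4/12)(3/11) = 1/11.
Multiplying each by its prior: 1/3 · 0 = 0, 1/3 · 1/66 = 1/198, 1/3 · 1/11 = 1/33; these sum to 7/198.
Dividing through by the total gives posterior P(jar A | data) = 0, P(jar B | data) = 1/7, P(jar C | data) = 6/7.
Averaging over the posterior, P(purple next | data) = (1)(1/7) + (4/5)(6/7) = 29/35.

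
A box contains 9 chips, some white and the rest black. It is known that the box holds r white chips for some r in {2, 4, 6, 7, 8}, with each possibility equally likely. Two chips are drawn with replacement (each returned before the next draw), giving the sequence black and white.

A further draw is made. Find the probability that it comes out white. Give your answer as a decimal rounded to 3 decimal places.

0.568

Under each hypothesis, the probability of the observed sequence is: P(data | r = 2) = (7/9)(2/9) = 14/81; P(data | r = 4) = (5/9)(4/9) = 20/81; P(data | r = 6) = (3/9)(6/9) = 2/9; P(data | r = 7) = (2/9)(7/9) = 14/81; P(data | r = 8) = (1/9)(8/9) = 8/81.
Multiplying each by its prior: 1/5 · 14/81 = 14/405, 1/5 · 20/81 = 4/81, 1/5 · 2/9 = 2/45, 1/5 · 14/81 = 14/405, 1/5 · 8/81 = 8/405; these sum to 74/405.
Dividing through by the total gives posterior P(r = 2 | data) = 7/37, P(r = 4 | data) = 10/37, P(r = 6 | data) = 9/37, P(r = 7 | data) = 7/37, P(r = 8 | data) = 4/37.
The predictive probability is P(white next | data) = (2/9)(7/37) + (4/9)(10/37) + (2/3)(9/37) + (7/9)(7/37) + (8/9)(4/37) = 21/37.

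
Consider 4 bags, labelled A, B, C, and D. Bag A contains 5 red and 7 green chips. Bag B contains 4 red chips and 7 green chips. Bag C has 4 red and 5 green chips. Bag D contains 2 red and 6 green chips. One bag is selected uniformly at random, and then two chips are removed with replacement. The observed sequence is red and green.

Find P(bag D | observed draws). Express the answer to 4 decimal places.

The likelihood of the observed sequence under each hypothesis: P(data | bag A) = (5/12)(7/12) = 0.24306; P(data | bag B) = (4/11)(7/11) = 0.2314; P(data | bag C) = (4/9)(5/9) = 0.24691; P(data | bag D) = (2/8)(6/8) = 0.1875.
Multiplying each by its prior: 1/4 · 0.24306 = 0.060764, 1/4 · 0.2314 = 0.057851, 1/4 · 0.24691 = 0.061728, 1/4 · 0.1875 = 0.046875; with total 0.22722.
So P(bag D | data) = (0.046875) / (0.22722) = 0.2063.

0.2063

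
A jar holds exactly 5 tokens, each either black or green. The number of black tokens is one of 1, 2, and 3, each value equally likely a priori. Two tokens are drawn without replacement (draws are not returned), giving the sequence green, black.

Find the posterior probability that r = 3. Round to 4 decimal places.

0.3750

Compute the likelihood of the observed sequence for each case: P(data | r = 1) = (4/5)(1/4) = 1/5; P(data | r = 2) = (3/5)(2/4) = 3/10; P(data | r = 3) = (2/5)(3/4) = 3/10.
Multiplying each by its prior: 1/3 · 1/5 = 1/15, 1/3 · 3/10 = 1/10, 1/3 · 3/10 = 1/10; these sum to 4/15.
Therefore the posterior P(r = 3 | data) = (1/10) / (4/15) = 3/8.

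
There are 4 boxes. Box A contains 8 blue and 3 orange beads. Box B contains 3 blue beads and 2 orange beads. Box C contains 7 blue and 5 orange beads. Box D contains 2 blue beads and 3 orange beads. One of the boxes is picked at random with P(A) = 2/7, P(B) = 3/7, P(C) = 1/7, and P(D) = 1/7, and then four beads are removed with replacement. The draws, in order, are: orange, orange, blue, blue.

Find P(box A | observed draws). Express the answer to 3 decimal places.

The likelihood of the observed sequence under each hypothesis: P(data | box A) = (3/11)(3/11)(8/11)(8/11) = 0.039342; P(data | box B) = (2/5)(2/5)(3/5)(3/5) = 0.0576; P(data | box C) = (5/12)(5/12)(7/12)(7/12) = 0.059076; P(data | box D) = (3/5)(3/5)(2/5)(2/5) = 0.0576.
Multiplying each by its prior: 2/7 · 0.039342 = 0.01124, 3/7 · 0.0576 = 0.024686, 1/7 · 0.059076 = 0.0084394, 1/7 · 0.0576 = 0.0082286; with total 0.052594.
By Bayes' rule, P(box A | data) = (0.01124) / (0.052594) = 0.21372.

0.214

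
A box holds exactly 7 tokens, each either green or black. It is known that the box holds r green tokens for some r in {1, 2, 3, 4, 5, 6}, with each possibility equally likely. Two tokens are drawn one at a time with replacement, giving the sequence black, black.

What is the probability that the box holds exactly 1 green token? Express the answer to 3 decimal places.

0.396

For each hypothesis, P(data | H) works out to: P(data | r = 1) = (6/7)(6/7) = 36/49; P(data | r = 2) = (5/7)(5/7) = 25/49; P(data | r = 3) = (4/7)(4/7) = 16/49; P(data | r = 4) = (3/7)(3/7) = 9/49; P(data | r = 5) = (2/7)(2/7) = 4/49; P(data | r = 6) = (1/7)(1/7) = 1/49.
Multiplying each by its prior: 1/6 · 36/49 = 6/49, 1/6 · 25/49 = 25/294, 1/6 · 16/49 = 8/147, 1/6 · 9/49 = 3/98, 1/6 · 4/49 = 2/147, 1/6 · 1/49 = 1/294; summing to 13/42.
Hence P(r = 1 | data) = (6/49) / (13/42) = 36/91.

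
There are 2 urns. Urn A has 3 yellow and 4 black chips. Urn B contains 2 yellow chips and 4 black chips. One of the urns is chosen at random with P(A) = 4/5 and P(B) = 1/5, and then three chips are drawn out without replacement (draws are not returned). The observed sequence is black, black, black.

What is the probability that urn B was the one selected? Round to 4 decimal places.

Compute the likelihood of the observed sequence for each case: P(data | urn A) = (4/7)(3/6)(2/5) = 4/35; P(data | urn B) = (4/6)(3/5)(2/4) = 1/5.
Multiplying each by its prior: 4/5 · 4/35 = 16/175, 1/5 · 1/5 = 1/25; summing to 23/175.
So P(urn B | data) = (1/25) / (23/175) = 7/23.

0.3043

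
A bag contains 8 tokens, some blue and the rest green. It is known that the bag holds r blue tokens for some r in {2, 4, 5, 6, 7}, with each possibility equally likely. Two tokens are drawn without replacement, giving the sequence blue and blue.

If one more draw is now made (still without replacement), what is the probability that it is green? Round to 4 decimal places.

Under each hypothesis, the probability of the observed sequence is: P(data | r = 2) = (2/8)(1/7) = 1/28; P(data | r = 4) = (4/8)(3/7) = 3/14; P(data | r = 5) = (5/8)(4/7) = 5/14; P(data | r = 6) = (6/8)(5/7) = 15/28; P(data | r = 7) = (7/8)(6/7) = 3/4.
The prior-weighted likelihoods are 1/5 · 1/28 = 1/140, 1/5 · 3/14 = 3/70, 1/5 · 5/14 = 1/14, 1/5 · 15/28 = 3/28, 1/5 · 3/4 = 3/20; with total 53/140.
Dividing through by the total gives posterior P(r = 2 | data) = 1/53, P(r = 4 | data) = 6/53, P(r = 5 | data) = 10/53, P(r = 6 | data) = 15/53, P(r = 7 | data) = 21/53.
So P(green next | data) = Σ P(green next | H) P(H | data) = (1)(1/53) + (2/3)(6/53) + (1/2)(10/53) + (1/3)(15/53) + (1/6)(21/53) = 37/106.

0.3491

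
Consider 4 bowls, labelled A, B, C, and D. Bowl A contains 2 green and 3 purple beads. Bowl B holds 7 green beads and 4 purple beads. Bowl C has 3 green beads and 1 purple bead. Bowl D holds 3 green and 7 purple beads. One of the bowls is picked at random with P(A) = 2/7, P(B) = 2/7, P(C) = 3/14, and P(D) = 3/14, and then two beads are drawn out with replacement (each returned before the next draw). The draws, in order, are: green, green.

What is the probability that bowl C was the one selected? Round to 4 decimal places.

For each hypothesis, P(data | H) works out to: P(data | bowl A) = (2/5)(2/5) = 0.16; P(data | bowl B) = (7/11)(7/11) = 0.40496; P(data | bowl C) = (3/4)(3/4) = 0.5625; P(data | bowl D) = (3/10)(3/10) = 0.09.
Multiplying each by its prior: 2/7 · 0.16 = 0.045714, 2/7 · 0.40496 = 0.1157, 3/14 · 0.5625 = 0.12054, 3/14 · 0.09 = 0.019286; these sum to 0.30124.
Therefore the posterior P(bowl C | data) = (0.12054) / (0.30124) = 0.40013.

0.4001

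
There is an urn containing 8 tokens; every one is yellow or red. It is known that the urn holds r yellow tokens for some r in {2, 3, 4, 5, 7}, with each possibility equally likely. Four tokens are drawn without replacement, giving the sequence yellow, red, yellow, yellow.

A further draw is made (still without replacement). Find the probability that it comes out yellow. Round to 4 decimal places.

Under each hypothesis, the probability of the observed sequence is: P(data | r = 2) = (2/8)(6/7)(1/6)(0/5) = 0; P(data | r = 3) = (3/8)(5/7)(2/6)(1/5) = 1/56; P(data | r = 4) = (4/8)(4/7)(3/6)(2/5) = 2/35; P(data | r = 5) = (5/8)(3/7)(4/6)(3/5) = 3/28; P(data | r = 7) = (7/8)(1/7)(6/6)(5/5) = 1/8.
Weighting by the prior gives 1/5 · 0 = 0, 1/5 · 1/56 = 1/280, 1/5 · 2/35 = 2/175, 1/5 · 3/28 = 3/140, 1/5 · 1/8 = 1/40; summing to 43/700.
Normalising, the posterior is P(r = 2 | data) = 0, P(r = 3 | data) = 5/86, P(r = 4 | data) = 8/43, P(r = 5 | data) = 15/43, P(r = 7 | data) = 35/86.
The predictive probability is P(yellow next | data) = (0)(5/86) + (1/4)(8/43) + (1/2)(15/43) + (1)(35/86) = 27/43.

0.6279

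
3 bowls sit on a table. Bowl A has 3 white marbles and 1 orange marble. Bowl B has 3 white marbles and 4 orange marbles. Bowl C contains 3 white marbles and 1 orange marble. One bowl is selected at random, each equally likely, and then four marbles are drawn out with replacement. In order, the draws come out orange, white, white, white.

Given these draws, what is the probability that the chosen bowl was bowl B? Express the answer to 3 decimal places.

0.176

Under each hypothesis, the probability of the observed sequence is: P(data | bowl A) = (1/4)(3/4)(3/4)(3/4) = 0.10547; P(data | bowl B) = (4/7)(3/7)(3/7)(3/7) = 0.044981; P(data | bowl C) = (1/4)(3/4)(3/4)(3/4) = 0.10547.
Weighting by the prior gives 1/3 · 0.10547 = 0.035156, 1/3 · 0.044981 = 0.014994, 1/3 · 0.10547 = 0.035156; summing to 0.085306.
By Bayes' rule, P(bowl B | data) = (0.014994) / (0.085306) = 0.17576.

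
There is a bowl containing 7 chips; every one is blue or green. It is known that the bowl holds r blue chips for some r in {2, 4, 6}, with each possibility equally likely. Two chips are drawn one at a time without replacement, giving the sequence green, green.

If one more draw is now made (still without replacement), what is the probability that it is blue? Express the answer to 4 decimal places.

0.4923

Compute the likelihood of the observed sequence for each case: P(data | r = 2) = (5/7)(4/6) = 10/21; P(data | r = 4) = (3/7)(2/6) = 1/7; P(data | r = 6) = (1/7)(0/6) = 0.
Multiplying each by its prior: 1/3 · 10/21 = 10/63, 1/3 · 1/7 = 1/21, 1/3 · 0 = 0; these sum to 13/63.
The posterior is then P(r = 2 | data) = 10/13, P(r = 4 | data) = 3/13, P(r = 6 | data) = 0.
The predictive probability is P(blue next | data) = (2/5)(10/13) + (4/5)(3/13) = 32/65.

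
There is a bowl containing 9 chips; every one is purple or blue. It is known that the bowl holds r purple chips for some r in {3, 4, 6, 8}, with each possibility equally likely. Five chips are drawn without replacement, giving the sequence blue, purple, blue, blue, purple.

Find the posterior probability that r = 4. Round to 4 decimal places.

0.4444

Compute the likelihood of the observed sequence for each case: P(data | r = 3) = (6/9)(3/8)(5/7)(4/6)(2/5) = 1/21; P(data | r = 4) = (5/9)(4/8)(4/7)(3/6)(3/5) = 1/21; P(data | r = 6) = (3/9)(6/8)(2/7)(1/6)(5/5) = 1/84; P(data | r = 8) = (1/9)(8/8)(0/7) = 0.
The prior-weighted likelihoods are 1/4 · 1/21 = 1/84, 1/4 · 1/21 = 1/84, 1/4 · 1/84 = 1/336, 1/4 · 0 = 0; with total 3/112.
So P(r = 4 | data) = (1/84) / (3/112) = 4/9.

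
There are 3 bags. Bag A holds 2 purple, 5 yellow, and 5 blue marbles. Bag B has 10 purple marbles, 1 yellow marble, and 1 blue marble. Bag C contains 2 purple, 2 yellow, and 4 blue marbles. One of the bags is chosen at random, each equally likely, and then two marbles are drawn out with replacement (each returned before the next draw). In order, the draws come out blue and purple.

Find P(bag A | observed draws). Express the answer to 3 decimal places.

0.263

For each hypothesis, P(data | H) works out to: P(data | bag A) = (5/12)(2/12) = 5/72; P(data | bag B) = (1/12)(10/12) = 5/72; P(data | bag C) = (4/8)(2/8) = 1/8.
The prior-weighted likelihoods are 1/3 · 5/72 = 5/216, 1/3 · 5/72 = 5/216, 1/3 · 1/8 = 1/24; with total 19/216.
So P(bag A | data) = (5/216) / (19/216) = 5/19.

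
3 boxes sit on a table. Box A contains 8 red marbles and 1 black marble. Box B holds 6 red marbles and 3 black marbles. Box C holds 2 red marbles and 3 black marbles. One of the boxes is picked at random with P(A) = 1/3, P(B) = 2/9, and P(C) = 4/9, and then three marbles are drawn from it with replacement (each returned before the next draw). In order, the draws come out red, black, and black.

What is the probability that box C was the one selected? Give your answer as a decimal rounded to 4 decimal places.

Under each hypothesis, the probability of the observed sequence is: P(data | box A) = (8/9)(1/9)(1/9) = 0.010974; P(data | box B) = (6/9)(3/9)(3/9) = 0.074074; P(data | box C) = (2/5)(3/5)(3/5) = 0.144.
Multiplying each by its prior: 1/3 · 0.010974 = 0.003658, 2/9 · 0.074074 = 0.016461, 4/9 · 0.144 = 0.064; with total 0.084119.
Hence P(box C | data) = (0.064) / (0.084119) = 0.76083.

0.7608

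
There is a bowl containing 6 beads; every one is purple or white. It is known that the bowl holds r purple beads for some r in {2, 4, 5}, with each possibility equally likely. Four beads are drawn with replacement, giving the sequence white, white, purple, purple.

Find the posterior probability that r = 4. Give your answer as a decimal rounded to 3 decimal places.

0.418

Under each hypothesis, the probability of the observed sequence is: P(data | r = 2) = (4/6)(4/6)(2/6)(2/6) = 0.049383; P(data | r = 4) = (2/6)(2/6)(4/6)(4/6) = 0.049383; P(data | r = 5) = (1/6)(1/6)(5/6)(5/6) = 0.01929.
The prior-weighted likelihoods are 1/3 · 0.049383 = 0.016461, 1/3 · 0.049383 = 0.016461, 1/3 · 0.01929 = 0.00643; summing to 0.039352.
So P(r = 4 | data) = (0.016461) / (0.039352) = 0.4183.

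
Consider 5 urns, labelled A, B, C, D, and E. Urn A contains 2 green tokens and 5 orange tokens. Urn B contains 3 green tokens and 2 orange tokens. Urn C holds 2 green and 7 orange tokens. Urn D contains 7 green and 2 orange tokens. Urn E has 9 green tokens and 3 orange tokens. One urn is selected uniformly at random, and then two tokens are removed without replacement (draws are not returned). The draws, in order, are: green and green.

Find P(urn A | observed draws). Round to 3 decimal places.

0.032

The likelihood of the observed sequence under each hypothesis: P(data | urn A) = (2/7)(1/6) = 0.047619; P(data | urn B) = (3/5)(2/4) = 0.3; P(data | urn C) = (2/9)(1/8) = 0.027778; P(data | urn D) = (7/9)(6/8) = 0.58333; P(data | urn E) = (9/12)(8/11) = 0.54545.
Multiplying each by its prior: 1/5 · 0.047619 = 0.0095238, 1/5 · 0.3 = 0.06, 1/5 · 0.027778 = 0.0055556, 1/5 · 0.58333 = 0.11667, 1/5 · 0.54545 = 0.10909; these sum to 0.30084.
Therefore the posterior P(urn A | data) = (0.0095238) / (0.30084) = 0.031658.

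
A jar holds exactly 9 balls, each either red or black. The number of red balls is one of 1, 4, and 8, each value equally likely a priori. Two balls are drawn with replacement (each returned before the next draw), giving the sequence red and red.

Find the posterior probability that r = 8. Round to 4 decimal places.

Compute the likelihood of the observed sequence for each case: P(data | r = 1) = (1/9)(1/9) = 1/81; P(data | r = 4) = (4/9)(4/9) = 16/81; P(data | r = 8) = (8/9)(8/9) = 64/81.
Multiplying each by its prior: 1/3 · 1/81 = 1/243, 1/3 · 16/81 = 16/243, 1/3 · 64/81 = 64/243; these sum to 1/3.
So P(r = 8 | data) = (64/243) / (1/3) = 64/81.

0.7901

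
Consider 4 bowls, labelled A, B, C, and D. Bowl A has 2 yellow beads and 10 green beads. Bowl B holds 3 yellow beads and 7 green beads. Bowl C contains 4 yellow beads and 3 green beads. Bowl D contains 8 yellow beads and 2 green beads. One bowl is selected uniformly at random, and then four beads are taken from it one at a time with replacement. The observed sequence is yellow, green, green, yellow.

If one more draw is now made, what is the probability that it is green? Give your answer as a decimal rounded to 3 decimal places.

Compute the likelihood of the observed sequence for each case: P(data | bowl A) = (2/12)(10/12)(10/12)(2/12) = 0.01929; P(data | bowl B) = (3/10)(7/10)(7/10)(3/10) = 0.0441; P(data | bowl C) = (4/7)(3/7)(3/7)(4/7) = 0.059975; P(data | bowl D) = (8/10)(2/10)(2/10)(8/10) = 0.0256.
Multiplying each by its prior: 1/4 · 0.01929 = 0.0048225, 1/4 · 0.0441 = 0.011025, 1/4 · 0.059975 = 0.014994, 1/4 · 0.0256 = 0.0064; these sum to 0.037241.
Dividing through by the total gives posterior P(bowl A | data) = 0.12949, P(bowl B | data) = 0.29604, P(bowl C | data) = 0.40261, P(bowl D | data) = 0.17185.
So P(green next | data) = Σ P(green next | H) P(H | data) = (5/6)(0.12949) + (7/10)(0.29604) + (3/7)(0.40261) + (1/5)(0.17185) = 0.52206.

0.522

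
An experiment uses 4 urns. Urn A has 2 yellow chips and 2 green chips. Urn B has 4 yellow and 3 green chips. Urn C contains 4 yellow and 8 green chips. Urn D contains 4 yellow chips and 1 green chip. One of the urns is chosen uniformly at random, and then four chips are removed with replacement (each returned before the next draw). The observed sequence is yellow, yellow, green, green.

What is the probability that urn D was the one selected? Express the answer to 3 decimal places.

0.130

The likelihood of the observed sequence under each hypothesis: P(data | urn A) = (2/4)(2/4)(2/4)(2/4) = 0.0625; P(data | urn B) = (4/7)(4/7)(3/7)(3/7) = 0.059975; P(data | urn C) = (4/12)(4/12)(8/12)(8/12) = 0.049383; P(data | urn D) = (4/5)(4/5)(1/5)(1/5) = 0.0256.
Multiplying each by its prior: 1/4 · 0.0625 = 0.015625, 1/4 · 0.059975 = 0.014994, 1/4 · 0.049383 = 0.012346, 1/4 · 0.0256 = 0.0064; summing to 0.049364.
Hence P(urn D | data) = (0.0064) / (0.049364) = 0.12965.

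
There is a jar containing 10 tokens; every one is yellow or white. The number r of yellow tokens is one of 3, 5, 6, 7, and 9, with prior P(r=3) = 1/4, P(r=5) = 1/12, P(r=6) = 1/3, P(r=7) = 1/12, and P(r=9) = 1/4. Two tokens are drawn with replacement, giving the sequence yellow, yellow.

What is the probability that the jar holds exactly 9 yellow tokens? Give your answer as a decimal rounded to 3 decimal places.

0.498

Compute the likelihood of the observed sequence for each case: P(data | r = 3) = (3/10)(3/10) = 0.09; P(data | r = 5) = (5/10)(5/10) = 0.25; P(data | r = 6) = (6/10)(6/10) = 0.36; P(data | r = 7) = (7/10)(7/10) = 0.49; P(data | r = 9) = (9/10)(9/10) = 0.81.
Weighting by the prior gives 1/4 · 0.09 = 0.0225, 1/12 · 0.25 = 0.020833, 1/3 · 0.36 = 0.12, 1/12 · 0.49 = 0.040833, 1/4 · 0.81 = 0.2025; these sum to 0.40667.
By Bayes' rule, P(r = 9 | data) = (0.2025) / (0.40667) = 0.49795.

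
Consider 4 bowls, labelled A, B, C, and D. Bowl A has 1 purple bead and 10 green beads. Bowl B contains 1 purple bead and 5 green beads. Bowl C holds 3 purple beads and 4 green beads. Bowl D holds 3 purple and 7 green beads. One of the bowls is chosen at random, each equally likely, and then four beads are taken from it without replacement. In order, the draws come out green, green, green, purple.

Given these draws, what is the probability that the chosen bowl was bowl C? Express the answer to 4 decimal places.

0.1830

Compute the likelihood of the observed sequence for each case: P(data | bowl A) = (10/11)(9/10)(8/9)(1/8) = 0.090909; P(data | bowl B) = (5/6)(4/5)(3/4)(1/3) = 0.16667; P(data | bowl C) = (4/7)(3/6)(2/5)(3/4) = 0.085714; P(data | bowl D) = (7/10)(6/9)(5/8)(3/7) = 0.125.
Multiplying each by its prior: 1/4 · 0.090909 = 0.022727, 1/4 · 0.16667 = 0.041667, 1/4 · 0.085714 = 0.021429, 1/4 · 0.125 = 0.03125; summing to 0.11707.
So P(bowl C | data) = (0.021429) / (0.11707) = 0.18304.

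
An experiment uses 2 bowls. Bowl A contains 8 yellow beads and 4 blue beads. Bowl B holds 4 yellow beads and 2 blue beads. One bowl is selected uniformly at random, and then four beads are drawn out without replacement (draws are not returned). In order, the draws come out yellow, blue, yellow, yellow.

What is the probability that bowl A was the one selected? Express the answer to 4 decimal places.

0.4590

Under each hypothesis, the probability of the observed sequence is: P(data | bowl A) = (8/12)(4/11)(7/10)(6/9) = 56/495; P(data | bowl B) = (4/6)(2/5)(3/4)(2/3) = 2/15.
Weighting by the prior gives 1/2 · 56/495 = 28/495, 1/2 · 2/15 = 1/15; these sum to 61/495.
Therefore the posterior P(bowl A | data) = (28/495) / (61/495) = 28/61.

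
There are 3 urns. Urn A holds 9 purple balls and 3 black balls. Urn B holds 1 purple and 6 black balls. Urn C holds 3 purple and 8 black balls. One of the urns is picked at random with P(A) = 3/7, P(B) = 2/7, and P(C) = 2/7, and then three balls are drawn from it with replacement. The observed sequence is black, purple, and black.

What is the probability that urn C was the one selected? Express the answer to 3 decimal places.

Compute the likelihood of the observed sequence for each case: P(data | urn A) = (3/12)(9/12)(3/12) = 0.046875; P(data | urn B) = (6/7)(1/7)(6/7) = 0.10496; P(data | urn C) = (8/11)(3/11)(8/11) = 0.14425.
The prior-weighted likelihoods are 3/7 · 0.046875 = 0.020089, 2/7 · 0.10496 = 0.029988, 2/7 · 0.14425 = 0.041215; summing to 0.091292.
So P(urn C | data) = (0.041215) / (0.091292) = 0.45146.

0.451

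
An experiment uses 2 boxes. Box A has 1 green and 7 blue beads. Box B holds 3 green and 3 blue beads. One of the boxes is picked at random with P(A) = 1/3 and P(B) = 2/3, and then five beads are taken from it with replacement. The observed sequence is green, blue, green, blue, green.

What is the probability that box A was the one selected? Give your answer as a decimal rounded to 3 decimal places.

0.023

For each hypothesis, P(data | H) works out to: P(data | box A) = (1/8)(7/8)(1/8)(7/8)(1/8) = 0.0014954; P(data | box B) = (3/6)(3/6)(3/6)(3/6)(3/6) = 0.03125.
Multiplying each by its prior: 1/3 · 0.0014954 = 0.00049845, 2/3 · 0.03125 = 0.020833; summing to 0.021332.
Therefore the posterior P(box A | data) = (0.00049845) / (0.021332) = 0.023367.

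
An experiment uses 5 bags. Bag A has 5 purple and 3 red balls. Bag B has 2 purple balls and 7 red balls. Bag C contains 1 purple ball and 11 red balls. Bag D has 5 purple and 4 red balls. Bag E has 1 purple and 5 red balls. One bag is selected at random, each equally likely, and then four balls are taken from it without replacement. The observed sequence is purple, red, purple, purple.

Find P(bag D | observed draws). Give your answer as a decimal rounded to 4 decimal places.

0.4255

Under each hypothesis, the probability of the observed sequence is: P(data | bag A) = (5/8)(3/7)(4/6)(3/5) = 0.10714; P(data | bag B) = (2/9)(7/8)(1/7)(0/6) = 0; P(data | bag C) = (1/12)(11/11)(0/10) = 0; P(data | bag D) = (5/9)(4/8)(4/7)(3/6) = 0.079365; P(data | bag E) = (1/6)(5/5)(0/4) = 0.
Weighting by the prior gives 1/5 · 0.10714 = 0.021429, 1/5 · 0 = 0, 1/5 · 0 = 0, 1/5 · 0.079365 = 0.015873, 1/5 · 0 = 0; with total 0.037302.
Hence P(bag D | data) = (0.015873) / (0.037302) = 0.42553.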